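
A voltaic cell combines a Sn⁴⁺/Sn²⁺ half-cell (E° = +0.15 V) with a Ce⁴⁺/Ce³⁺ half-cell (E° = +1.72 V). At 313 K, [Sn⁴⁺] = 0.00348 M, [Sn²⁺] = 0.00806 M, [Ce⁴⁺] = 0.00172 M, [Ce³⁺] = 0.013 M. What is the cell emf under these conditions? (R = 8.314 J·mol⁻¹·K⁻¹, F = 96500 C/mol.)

1.53 V

The Ce⁴⁺/Ce³⁺ couple has the higher reduction potential and acts as the cathode, so E°_cell = +1.72 − (+0.15) = 1.57 V.
Balancing electrons gives n = 2; the reaction quotient is Q = [Sn⁴⁺]·[Ce³⁺]^2/([Sn²⁺]·[Ce⁴⁺]^2) = 24.7.
E = E° − (RT/nF) ln Q = 1.57 − (8.314×313)/(2×96500) × (3.205) = 1.570 − 0.043 = 1.527 V.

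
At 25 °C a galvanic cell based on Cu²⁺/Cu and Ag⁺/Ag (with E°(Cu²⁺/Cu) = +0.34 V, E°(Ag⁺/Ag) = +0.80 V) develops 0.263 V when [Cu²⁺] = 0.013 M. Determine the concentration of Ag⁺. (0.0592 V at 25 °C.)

From the Nernst equation, log Q = n(E° − E)/0.0592 = 2(0.46 − 0.263)/0.0592 = 6.655, so Q = 4.52 × 10^6.
With Q = [Cu²⁺]/[Ag⁺]^2 and the known concentrations, [Ag⁺]^2 in the denominator gives [Ag⁺] = 5.4 × 10^-5 M.

5.4 × 10^-5 M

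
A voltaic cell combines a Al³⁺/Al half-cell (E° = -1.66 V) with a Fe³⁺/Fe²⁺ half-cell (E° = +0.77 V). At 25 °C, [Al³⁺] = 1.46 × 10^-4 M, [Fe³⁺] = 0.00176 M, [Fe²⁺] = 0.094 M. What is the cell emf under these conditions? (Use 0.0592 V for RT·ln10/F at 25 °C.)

2.40 V

The Fe³⁺/Fe²⁺ couple has the higher reduction potential and acts as the cathode, so E°_cell = +0.77 − (-1.66) = 2.43 V.
Balancing electrons gives n = 3; the reaction quotient is Q = [Al³⁺]·[Fe²⁺]^3/[Fe³⁺]^3 = 22.2.
At 25 °C, E = E° − (0.0592/n) log Q = 2.43 − (0.0592/3)(1.347) = 2.430 − 0.027 = 2.403 V.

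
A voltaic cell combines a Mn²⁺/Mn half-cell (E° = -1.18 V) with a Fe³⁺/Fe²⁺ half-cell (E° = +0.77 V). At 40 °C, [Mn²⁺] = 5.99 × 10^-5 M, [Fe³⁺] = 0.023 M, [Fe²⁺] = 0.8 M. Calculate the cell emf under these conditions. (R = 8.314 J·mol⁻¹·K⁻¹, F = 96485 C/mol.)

1.99 V

The Fe³⁺/Fe²⁺ couple has the higher reduction potential and acts as the cathode, so E°_cell = +0.77 − (-1.18) = 1.95 V.
Balancing electrons gives n = 2; the reaction quotient is Q = [Mn²⁺]·[Fe²⁺]^2/[Fe³⁺]^2 = 0.0725.
E = E° − (RT/nF) ln Q = 1.95 − (8.314×313)/(2×96485) × (-2.625) = 1.950 + 0.035 = 1.985 V.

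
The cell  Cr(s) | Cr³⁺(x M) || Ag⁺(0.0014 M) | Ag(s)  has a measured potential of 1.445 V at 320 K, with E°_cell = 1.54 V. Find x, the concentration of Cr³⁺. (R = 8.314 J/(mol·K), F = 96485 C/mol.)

From the Nernst equation, ln Q = nF(E° − E)/RT = 3×96485×(1.54 − 1.445)/(8.314×320) = 10.336, so Q = 3.08 × 10^4.
With Q = [Cr³⁺]/[Ag⁺]^3 and the known concentrations, [Cr³⁺] in the numerator gives [Cr³⁺] = 8.5 × 10^-5 M.

8.5 × 10^-5 M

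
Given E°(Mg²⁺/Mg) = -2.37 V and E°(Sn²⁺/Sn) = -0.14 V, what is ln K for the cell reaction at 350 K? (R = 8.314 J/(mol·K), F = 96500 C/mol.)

E°_cell = -0.14 − (-2.37) = 2.23 V, with n = 2 electrons transferred.
At equilibrium E = 0, so the Nernst equation gives ln K = nFE°/RT = (2)(96500)(2.23)/((8.314)(350)) = 147.91.

ln K = 147.9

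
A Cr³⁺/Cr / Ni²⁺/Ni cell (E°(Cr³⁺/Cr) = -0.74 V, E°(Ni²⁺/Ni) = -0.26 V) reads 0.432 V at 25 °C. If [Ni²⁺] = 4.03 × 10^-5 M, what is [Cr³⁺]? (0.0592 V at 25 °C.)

From the Nernst equation, log Q = n(E° − E)/0.0592 = 6(0.48 − 0.432)/0.0592 = 4.865, so Q = 7.33 × 10^4.
With Q = [Cr³⁺]^2/[Ni²⁺]^3 and the known concentrations, [Cr³⁺]^2 in the numerator gives [Cr³⁺] = 6.9 × 10^-5 M.

6.9 × 10^-5 M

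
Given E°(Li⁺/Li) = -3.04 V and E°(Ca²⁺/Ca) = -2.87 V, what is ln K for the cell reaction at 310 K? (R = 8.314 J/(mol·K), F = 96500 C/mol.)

ln K = 12.7

E°_cell = -2.87 − (-3.04) = 0.17 V, with n = 2 electrons transferred.
At equilibrium E = 0, so the Nernst equation gives ln K = nFE°/RT = (2)(96500)(0.17)/((8.314)(310)) = 12.73.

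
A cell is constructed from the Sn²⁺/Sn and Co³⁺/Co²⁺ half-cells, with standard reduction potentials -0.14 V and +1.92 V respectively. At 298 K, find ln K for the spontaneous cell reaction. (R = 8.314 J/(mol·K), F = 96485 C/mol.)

E°_cell = +1.92 − (-0.14) = 2.06 V, with n = 2 electrons transferred.
At equilibrium E = 0, so the Nernst equation gives ln K = nFE°/RT = (2)(96485)(2.06)/((8.314)(298)) = 160.45.

ln K = 160.4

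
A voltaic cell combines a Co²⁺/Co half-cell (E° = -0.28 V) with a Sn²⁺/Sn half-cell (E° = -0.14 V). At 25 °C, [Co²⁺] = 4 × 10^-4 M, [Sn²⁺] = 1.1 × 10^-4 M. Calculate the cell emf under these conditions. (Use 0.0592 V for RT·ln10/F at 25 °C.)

The Sn²⁺/Sn couple has the higher reduction potential and acts as the cathode, so E°_cell = -0.14 − (-0.28) = 0.14 V.
Balancing electrons gives n = 2; the reaction quotient is Q = [Co²⁺]/[Sn²⁺] = 3.64.
At 25 °C, E = E° − (0.0592/n) log Q = 0.14 − (0.0592/2)(0.561) = 0.140 − 0.017 = 0.123 V.

0.123 V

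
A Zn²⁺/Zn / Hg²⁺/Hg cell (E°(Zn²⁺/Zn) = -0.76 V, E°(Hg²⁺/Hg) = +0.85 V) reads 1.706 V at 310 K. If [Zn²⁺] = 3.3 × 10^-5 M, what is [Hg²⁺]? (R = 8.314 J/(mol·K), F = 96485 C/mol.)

From the Nernst equation, ln Q = nF(E° − E)/RT = 2×96485×(1.61 − 1.706)/(8.314×310) = -7.188, so Q = 7.56 × 10^-4.
With Q = [Zn²⁺]/[Hg²⁺] and the known concentrations, [Hg²⁺] in the denominator gives [Hg²⁺] = 0.044 M.

0.044 M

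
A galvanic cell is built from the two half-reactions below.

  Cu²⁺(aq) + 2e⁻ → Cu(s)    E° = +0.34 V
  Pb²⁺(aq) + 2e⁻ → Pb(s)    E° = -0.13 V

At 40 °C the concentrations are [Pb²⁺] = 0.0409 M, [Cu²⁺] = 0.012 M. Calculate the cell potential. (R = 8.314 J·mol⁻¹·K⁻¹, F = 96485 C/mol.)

0.453 V

The Cu²⁺/Cu couple has the higher reduction potential and acts as the cathode, so E°_cell = +0.34 − (-0.13) = 0.47 V.
Balancing electrons gives n = 2; the reaction quotient is Q = [Pb²⁺]/[Cu²⁺] = 3.41.
E = E° − (RT/nF) ln Q = 0.47 − (8.314×313)/(2×96485) × (1.226) = 0.470 − 0.017 = 0.453 V.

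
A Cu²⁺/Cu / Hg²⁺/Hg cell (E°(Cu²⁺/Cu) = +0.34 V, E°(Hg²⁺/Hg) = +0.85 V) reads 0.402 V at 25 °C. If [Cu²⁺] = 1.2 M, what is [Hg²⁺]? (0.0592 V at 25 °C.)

From the Nernst equation, log Q = n(E° − E)/0.0592 = 2(0.51 − 0.402)/0.0592 = 3.649, so Q = 4450.
With Q = [Cu²⁺]/[Hg²⁺] and the known concentrations, [Hg²⁺] in the denominator gives [Hg²⁺] = 2.7 × 10^-4 M.

2.7 × 10^-4 M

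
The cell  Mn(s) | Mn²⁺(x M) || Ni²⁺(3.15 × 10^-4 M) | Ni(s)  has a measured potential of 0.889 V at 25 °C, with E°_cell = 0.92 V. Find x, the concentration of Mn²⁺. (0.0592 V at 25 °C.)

0.0035 M

From the Nernst equation, log Q = n(E° − E)/0.0592 = 2(0.92 − 0.889)/0.0592 = 1.047, so Q = 11.2.
With Q = [Mn²⁺]/[Ni²⁺] and the known concentrations, [Mn²⁺] in the numerator gives [Mn²⁺] = 0.0035 M.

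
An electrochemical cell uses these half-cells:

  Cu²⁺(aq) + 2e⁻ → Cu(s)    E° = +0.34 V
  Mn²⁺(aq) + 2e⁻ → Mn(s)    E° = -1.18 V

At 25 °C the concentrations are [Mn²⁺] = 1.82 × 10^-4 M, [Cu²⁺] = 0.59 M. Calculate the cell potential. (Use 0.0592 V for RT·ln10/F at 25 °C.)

The Cu²⁺/Cu couple has the higher reduction potential and acts as the cathode, so E°_cell = +0.34 − (-1.18) = 1.52 V.
Balancing electrons gives n = 2; the reaction quotient is Q = [Mn²⁺]/[Cu²⁺] = 3.08 × 10^-4.
At 25 °C, E = E° − (0.0592/n) log Q = 1.52 − (0.0592/2)(-3.511) = 1.520 + 0.104 = 1.624 V.

1.62 V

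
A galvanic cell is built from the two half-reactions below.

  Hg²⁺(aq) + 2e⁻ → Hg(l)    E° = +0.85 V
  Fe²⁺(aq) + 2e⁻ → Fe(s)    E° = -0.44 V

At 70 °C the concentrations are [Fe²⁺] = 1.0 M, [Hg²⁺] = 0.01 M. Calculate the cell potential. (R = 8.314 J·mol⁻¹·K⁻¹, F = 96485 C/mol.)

1.22 V

The Hg²⁺/Hg couple has the higher reduction potential and acts as the cathode, so E°_cell = +0.85 − (-0.44) = 1.29 V.
Balancing electrons gives n = 2; the reaction quotient is Q = [Fe²⁺]/[Hg²⁺] = 100.
E = E° − (RT/nF) ln Q = 1.29 − (8.314×343)/(2×96485) × (4.605) = 1.290 − 0.068 = 1.222 V.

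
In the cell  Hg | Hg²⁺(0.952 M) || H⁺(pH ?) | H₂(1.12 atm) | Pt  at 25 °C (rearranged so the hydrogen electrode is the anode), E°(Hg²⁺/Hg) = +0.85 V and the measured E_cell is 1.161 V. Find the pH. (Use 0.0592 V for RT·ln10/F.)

E°_cell = 0.85 V and n = 2.
log Q = n(E° − E)/0.0592 = 2×(0.85 − 1.161)/0.0592 = -10.507.
With Q = [H⁺]^2 / ([Hg²⁺]·P(H₂)), solving for [H⁺] gives log[H⁺] = -5.239, so pH = 5.24.

pH = 5.24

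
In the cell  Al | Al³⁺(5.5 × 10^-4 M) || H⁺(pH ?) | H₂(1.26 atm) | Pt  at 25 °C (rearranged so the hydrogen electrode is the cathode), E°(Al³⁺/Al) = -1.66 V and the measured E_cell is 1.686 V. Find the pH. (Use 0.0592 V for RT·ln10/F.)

E°_cell = 1.66 V and n = 6.
log Q = n(E° − E)/0.0592 = 6×(1.66 − 1.686)/0.0592 = -2.635.
With Q = [Al³⁺]^2·P(H₂)^3 / [H⁺]^6, solving for [H⁺] gives log[H⁺] = -0.597, so pH = 0.60.

pH = 0.60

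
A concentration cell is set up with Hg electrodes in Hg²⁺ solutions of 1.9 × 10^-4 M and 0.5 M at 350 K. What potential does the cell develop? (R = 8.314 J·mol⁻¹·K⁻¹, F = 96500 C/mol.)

0.12 V

Both half-cells are Hg²⁺/Hg, so E°_cell = 0. The concentrated side is the cathode; the cell reaction moves Hg²⁺ from high to low concentration with n = 2.
Q = [Hg²⁺]_dilute/[Hg²⁺]_conc = 1.9 × 10^-4/0.5 = 3.8 × 10^-4.
E = 0 − (RT/nF) ln Q = −((8.314×350)/(2×96500))(-7.875) = 0.1187 V.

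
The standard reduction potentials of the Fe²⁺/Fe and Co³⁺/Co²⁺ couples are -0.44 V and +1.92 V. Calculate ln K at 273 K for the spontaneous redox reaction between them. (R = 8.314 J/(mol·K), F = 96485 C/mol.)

E°_cell = +1.92 − (-0.44) = 2.36 V, with n = 2 electrons transferred.
At equilibrium E = 0, so the Nernst equation gives ln K = nFE°/RT = (2)(96485)(2.36)/((8.314)(273)) = 200.65.

ln K = 200.6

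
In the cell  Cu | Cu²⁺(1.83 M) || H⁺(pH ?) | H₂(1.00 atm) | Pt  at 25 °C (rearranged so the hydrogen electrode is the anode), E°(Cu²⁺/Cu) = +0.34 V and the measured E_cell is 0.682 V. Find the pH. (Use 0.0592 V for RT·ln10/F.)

E°_cell = 0.34 V and n = 2.
log Q = n(E° − E)/0.0592 = 2×(0.34 − 0.682)/0.0592 = -11.554.
With Q = [H⁺]^2 / ([Cu²⁺]·P(H₂)), solving for [H⁺] gives log[H⁺] = -5.646, so pH = 5.65.

pH = 5.65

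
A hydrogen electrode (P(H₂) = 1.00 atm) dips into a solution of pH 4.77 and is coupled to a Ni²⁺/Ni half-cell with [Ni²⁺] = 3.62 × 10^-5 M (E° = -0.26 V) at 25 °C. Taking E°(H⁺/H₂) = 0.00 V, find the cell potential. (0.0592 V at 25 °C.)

0.11 V

The hydrogen couple is the cathode, so E°_cell = 0.26 V; n = 2.
[H⁺] = 10^(−4.77) = 1.7 × 10^-5 M, and Q = [Ni²⁺]·P(H₂) / [H⁺]^2 = 1.26 × 10^5.
E = E° − (0.0592/2) log Q = 0.26 − (0.0592/2)(5.099) = 0.109 V.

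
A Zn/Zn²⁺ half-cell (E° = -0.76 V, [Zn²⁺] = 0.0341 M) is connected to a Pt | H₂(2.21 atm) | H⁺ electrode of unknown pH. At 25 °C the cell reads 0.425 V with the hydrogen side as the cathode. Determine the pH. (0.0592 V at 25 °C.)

pH = 6.22

E°_cell = 0.76 V and n = 2.
log Q = n(E° − E)/0.0592 = 2×(0.76 − 0.425)/0.0592 = 11.318.
With Q = [Zn²⁺]·P(H₂) / [H⁺]^2, solving for [H⁺] gives log[H⁺] = -6.220, so pH = 6.22.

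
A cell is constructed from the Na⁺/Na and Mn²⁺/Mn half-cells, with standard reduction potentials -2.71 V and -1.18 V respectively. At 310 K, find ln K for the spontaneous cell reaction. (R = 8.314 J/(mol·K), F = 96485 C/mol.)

E°_cell = -1.18 − (-2.71) = 1.53 V, with n = 2 electrons transferred.
At equilibrium E = 0, so the Nernst equation gives ln K = nFE°/RT = (2)(96485)(1.53)/((8.314)(310)) = 114.55.

ln K = 114.6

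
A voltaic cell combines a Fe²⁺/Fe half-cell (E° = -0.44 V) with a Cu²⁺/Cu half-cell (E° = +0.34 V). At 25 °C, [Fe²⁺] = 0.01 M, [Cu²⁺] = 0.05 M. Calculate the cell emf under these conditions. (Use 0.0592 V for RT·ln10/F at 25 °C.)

0.801 V

The Cu²⁺/Cu couple has the higher reduction potential and acts as the cathode, so E°_cell = +0.34 − (-0.44) = 0.78 V.
Balancing electrons gives n = 2; the reaction quotient is Q = [Fe²⁺]/[Cu²⁺] = 0.200.
At 25 °C, E = E° − (0.0592/n) log Q = 0.78 − (0.0592/2)(-0.699) = 0.780 + 0.021 = 0.801 V.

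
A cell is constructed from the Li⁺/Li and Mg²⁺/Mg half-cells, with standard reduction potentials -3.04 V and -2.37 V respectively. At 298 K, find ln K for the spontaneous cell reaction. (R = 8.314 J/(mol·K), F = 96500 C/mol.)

E°_cell = -2.37 − (-3.04) = 0.67 V, with n = 2 electrons transferred.
At equilibrium E = 0, so the Nernst equation gives ln K = nFE°/RT = (2)(96500)(0.67)/((8.314)(298)) = 52.19.

ln K = 52.2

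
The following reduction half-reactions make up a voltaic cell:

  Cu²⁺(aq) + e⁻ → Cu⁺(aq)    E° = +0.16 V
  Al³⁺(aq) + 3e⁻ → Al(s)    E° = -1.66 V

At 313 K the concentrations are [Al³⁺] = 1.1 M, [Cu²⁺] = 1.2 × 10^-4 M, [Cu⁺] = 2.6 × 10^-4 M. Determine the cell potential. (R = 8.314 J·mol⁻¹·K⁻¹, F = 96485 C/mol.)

The Cu²⁺/Cu⁺ couple has the higher reduction potential and acts as the cathode, so E°_cell = +0.16 − (-1.66) = 1.82 V.
Balancing electrons gives n = 3; the reaction quotient is Q = [Al³⁺]·[Cu⁺]^3/[Cu²⁺]^3 = 11.2.
E = E° − (RT/nF) ln Q = 1.82 − (8.314×313)/(3×96485) × (2.415) = 1.820 − 0.022 = 1.798 V.

1.80 V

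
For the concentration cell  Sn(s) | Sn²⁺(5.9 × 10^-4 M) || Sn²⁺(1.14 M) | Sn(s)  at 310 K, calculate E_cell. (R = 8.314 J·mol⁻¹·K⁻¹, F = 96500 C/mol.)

Both half-cells are Sn²⁺/Sn, so E°_cell = 0. The concentrated side is the cathode; the cell reaction moves Sn²⁺ from high to low concentration with n = 2.
Q = [Sn²⁺]_dilute/[Sn²⁺]_conc = 5.9 × 10^-4/1.14 = 5.18 × 10^-4.
E = 0 − (RT/nF) ln Q = −((8.314×310)/(2×96500))(-7.566) = 0.1010 V.

0.10 V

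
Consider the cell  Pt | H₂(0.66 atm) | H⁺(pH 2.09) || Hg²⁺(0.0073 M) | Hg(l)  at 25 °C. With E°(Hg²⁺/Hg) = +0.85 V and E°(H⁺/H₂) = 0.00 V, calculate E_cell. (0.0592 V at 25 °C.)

The Hg²⁺/Hg couple is the cathode, so E°_cell = 0.85 V; n = 2.
[H⁺] = 10^(−2.09) = 0.0081 M, and Q = [H⁺]^2 / ([Hg²⁺]·P(H₂)) = 0.0137.
E = E° − (0.0592/2) log Q = 0.85 − (0.0592/2)(-1.863) = 0.905 V.

0.91 V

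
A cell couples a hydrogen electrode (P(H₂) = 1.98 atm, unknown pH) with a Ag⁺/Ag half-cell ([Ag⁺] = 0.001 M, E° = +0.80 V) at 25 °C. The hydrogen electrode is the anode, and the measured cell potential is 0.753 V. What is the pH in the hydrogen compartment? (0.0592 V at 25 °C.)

E°_cell = 0.80 V and n = 2.
log Q = n(E° − E)/0.0592 = 2×(0.80 − 0.753)/0.0592 = 1.588.
With Q = [H⁺]^2 / ([Ag⁺]^2·P(H₂)), solving for [H⁺] gives log[H⁺] = -2.058, so pH = 2.06.

pH = 2.06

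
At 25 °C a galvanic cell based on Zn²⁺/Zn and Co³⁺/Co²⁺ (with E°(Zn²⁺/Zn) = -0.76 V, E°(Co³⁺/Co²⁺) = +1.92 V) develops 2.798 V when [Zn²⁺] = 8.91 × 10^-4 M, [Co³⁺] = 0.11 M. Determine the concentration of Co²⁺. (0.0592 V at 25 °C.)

From the Nernst equation, log Q = n(E° − E)/0.0592 = 2(2.68 − 2.798)/0.0592 = -3.986, so Q = 1.03 × 10^-4.
With Q = [Zn²⁺]·[Co²⁺]^2/[Co³⁺]^2 and the known concentrations, [Co²⁺]^2 in the numerator gives [Co²⁺] = 0.037 M.

0.037 M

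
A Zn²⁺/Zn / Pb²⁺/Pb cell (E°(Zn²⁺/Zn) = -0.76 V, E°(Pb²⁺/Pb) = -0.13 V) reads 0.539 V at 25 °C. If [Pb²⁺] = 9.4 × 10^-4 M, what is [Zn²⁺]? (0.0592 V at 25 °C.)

From the Nernst equation, log Q = n(E° − E)/0.0592 = 2(0.63 − 0.539)/0.0592 = 3.074, so Q = 1190.
With Q = [Zn²⁺]/[Pb²⁺] and the known concentrations, [Zn²⁺] in the numerator gives [Zn²⁺] = 1.1 M.

1.1 M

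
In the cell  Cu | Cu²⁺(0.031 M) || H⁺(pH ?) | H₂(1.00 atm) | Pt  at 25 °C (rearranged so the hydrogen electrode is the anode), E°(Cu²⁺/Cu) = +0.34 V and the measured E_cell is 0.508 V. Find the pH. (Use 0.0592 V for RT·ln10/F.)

E°_cell = 0.34 V and n = 2.
log Q = n(E° − E)/0.0592 = 2×(0.34 − 0.508)/0.0592 = -5.676.
With Q = [H⁺]^2 / ([Cu²⁺]·P(H₂)), solving for [H⁺] gives log[H⁺] = -3.592, so pH = 3.59.

pH = 3.59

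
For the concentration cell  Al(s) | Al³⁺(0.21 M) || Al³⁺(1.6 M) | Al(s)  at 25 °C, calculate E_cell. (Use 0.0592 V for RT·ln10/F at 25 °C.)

Both half-cells are Al³⁺/Al, so E°_cell = 0. The concentrated side is the cathode; the cell reaction moves Al³⁺ from high to low concentration with n = 3.
Q = [Al³⁺]_dilute/[Al³⁺]_conc = 0.21/1.6 = 0.131.
E = 0 − (0.0592/3) log Q = −(0.0592/3)(-0.882) = 0.0174 V.

0.017 V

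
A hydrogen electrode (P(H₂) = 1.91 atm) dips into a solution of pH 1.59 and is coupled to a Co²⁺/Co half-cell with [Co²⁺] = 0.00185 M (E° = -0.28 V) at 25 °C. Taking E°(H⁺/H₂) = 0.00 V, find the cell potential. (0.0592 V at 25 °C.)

The hydrogen couple is the cathode, so E°_cell = 0.28 V; n = 2.
[H⁺] = 10^(−1.59) = 0.026 M, and Q = [Co²⁺]·P(H₂) / [H⁺]^2 = 5.35.
E = E° − (0.0592/2) log Q = 0.28 − (0.0592/2)(0.728) = 0.258 V.

0.26 V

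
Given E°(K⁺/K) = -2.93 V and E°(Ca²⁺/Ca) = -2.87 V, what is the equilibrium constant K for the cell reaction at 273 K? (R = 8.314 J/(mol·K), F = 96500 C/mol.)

E°_cell = -2.87 − (-2.93) = 0.06 V, with n = 2 electrons transferred.
At equilibrium E = 0, so the Nernst equation gives ln K = nFE°/RT = (2)(96500)(0.06)/((8.314)(273)) = 5.10.
K = e^5.10 = 160.

160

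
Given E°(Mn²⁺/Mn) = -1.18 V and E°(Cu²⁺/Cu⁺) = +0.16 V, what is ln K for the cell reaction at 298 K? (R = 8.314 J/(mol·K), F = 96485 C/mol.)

E°_cell = +0.16 − (-1.18) = 1.34 V, with n = 2 electrons transferred.
At equilibrium E = 0, so the Nernst equation gives ln K = nFE°/RT = (2)(96485)(1.34)/((8.314)(298)) = 104.37.

ln K = 104.4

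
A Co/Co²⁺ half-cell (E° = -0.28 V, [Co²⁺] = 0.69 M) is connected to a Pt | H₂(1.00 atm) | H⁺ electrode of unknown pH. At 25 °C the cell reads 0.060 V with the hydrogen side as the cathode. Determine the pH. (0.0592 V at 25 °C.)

E°_cell = 0.28 V and n = 2.
log Q = n(E° − E)/0.0592 = 2×(0.28 − 0.060)/0.0592 = 7.432.
With Q = [Co²⁺]·P(H₂) / [H⁺]^2, solving for [H⁺] gives log[H⁺] = -3.797, so pH = 3.80.

pH = 3.80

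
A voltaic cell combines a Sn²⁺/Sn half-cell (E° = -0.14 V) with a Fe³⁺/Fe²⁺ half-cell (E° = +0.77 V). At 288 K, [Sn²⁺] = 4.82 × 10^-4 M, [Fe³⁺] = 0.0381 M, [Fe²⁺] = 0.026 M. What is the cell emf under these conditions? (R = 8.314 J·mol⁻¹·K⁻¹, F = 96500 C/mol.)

The Fe³⁺/Fe²⁺ couple has the higher reduction potential and acts as the cathode, so E°_cell = +0.77 − (-0.14) = 0.91 V.
Balancing electrons gives n = 2; the reaction quotient is Q = [Sn²⁺]·[Fe²⁺]^2/[Fe³⁺]^2 = 2.24 × 10^-4.
E = E° − (RT/nF) ln Q = 0.91 − (8.314×288)/(2×96500) × (-8.402) = 0.910 + 0.104 = 1.014 V.

1.01 V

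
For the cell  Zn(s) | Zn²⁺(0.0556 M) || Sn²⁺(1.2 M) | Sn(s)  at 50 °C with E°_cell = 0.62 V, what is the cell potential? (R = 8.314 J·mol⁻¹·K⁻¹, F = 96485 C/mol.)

Balancing electrons gives n = 2; the reaction quotient is Q = [Zn²⁺]/[Sn²⁺] = 0.0463.
E = E° − (RT/nF) ln Q = 0.62 − (8.314×323)/(2×96485) × (-3.072) = 0.620 + 0.043 = 0.663 V.

0.663 V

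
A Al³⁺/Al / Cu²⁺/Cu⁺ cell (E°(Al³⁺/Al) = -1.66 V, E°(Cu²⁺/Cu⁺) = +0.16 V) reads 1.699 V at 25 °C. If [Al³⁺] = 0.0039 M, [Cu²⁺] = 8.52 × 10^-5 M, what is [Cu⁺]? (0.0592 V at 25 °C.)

0.06 M

From the Nernst equation, log Q = n(E° − E)/0.0592 = 3(1.82 − 1.699)/0.0592 = 6.132, so Q = 1.35 × 10^6.
With Q = [Al³⁺]·[Cu⁺]^3/[Cu²⁺]^3 and the known concentrations, [Cu⁺]^3 in the numerator gives [Cu⁺] = 0.06 M.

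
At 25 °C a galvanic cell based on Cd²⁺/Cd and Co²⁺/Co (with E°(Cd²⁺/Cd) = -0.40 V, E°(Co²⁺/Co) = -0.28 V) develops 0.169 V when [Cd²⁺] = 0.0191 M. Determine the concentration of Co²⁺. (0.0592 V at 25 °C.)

0.86 M

From the Nernst equation, log Q = n(E° − E)/0.0592 = 2(0.12 − 0.169)/0.0592 = -1.655, so Q = 0.0221.
With Q = [Cd²⁺]/[Co²⁺] and the known concentrations, [Co²⁺] in the denominator gives [Co²⁺] = 0.86 M.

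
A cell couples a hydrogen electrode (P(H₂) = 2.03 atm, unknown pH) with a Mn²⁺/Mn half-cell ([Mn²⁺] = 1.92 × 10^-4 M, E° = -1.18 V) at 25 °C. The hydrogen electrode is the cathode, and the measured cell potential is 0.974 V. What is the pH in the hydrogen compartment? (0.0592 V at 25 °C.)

pH = 5.18

E°_cell = 1.18 V and n = 2.
log Q = n(E° − E)/0.0592 = 2×(1.18 − 0.974)/0.0592 = 6.959.
With Q = [Mn²⁺]·P(H₂) / [H⁺]^2, solving for [H⁺] gives log[H⁺] = -5.184, so pH = 5.18.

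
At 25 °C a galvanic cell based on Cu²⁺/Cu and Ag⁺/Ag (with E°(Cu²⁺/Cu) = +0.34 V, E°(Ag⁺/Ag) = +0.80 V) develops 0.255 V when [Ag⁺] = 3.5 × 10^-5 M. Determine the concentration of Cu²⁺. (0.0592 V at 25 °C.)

0.01 M

From the Nernst equation, log Q = n(E° − E)/0.0592 = 2(0.46 − 0.255)/0.0592 = 6.926, so Q = 8.43 × 10^6.
With Q = [Cu²⁺]/[Ag⁺]^2 and the known concentrations, [Cu²⁺] in the numerator gives [Cu²⁺] = 0.01 M.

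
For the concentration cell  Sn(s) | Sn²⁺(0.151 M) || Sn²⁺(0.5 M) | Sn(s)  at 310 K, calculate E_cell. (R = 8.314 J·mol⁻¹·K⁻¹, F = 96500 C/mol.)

0.016 V

Both half-cells are Sn²⁺/Sn, so E°_cell = 0. The concentrated side is the cathode; the cell reaction moves Sn²⁺ from high to low concentration with n = 2.
Q = [Sn²⁺]_dilute/[Sn²⁺]_conc = 0.151/0.5 = 0.302.
E = 0 − (RT/nF) ln Q = −((8.314×310)/(2×96500))(-1.197) = 0.0160 V.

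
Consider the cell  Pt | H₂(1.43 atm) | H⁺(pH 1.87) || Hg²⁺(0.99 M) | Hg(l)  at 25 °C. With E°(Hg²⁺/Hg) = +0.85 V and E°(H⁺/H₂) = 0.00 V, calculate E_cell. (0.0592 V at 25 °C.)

0.97 V

The Hg²⁺/Hg couple is the cathode, so E°_cell = 0.85 V; n = 2.
[H⁺] = 10^(−1.87) = 0.013 M, and Q = [H⁺]^2 / ([Hg²⁺]·P(H₂)) = 1.29 × 10^-4.
E = E° − (0.0592/2) log Q = 0.85 − (0.0592/2)(-3.891) = 0.965 V.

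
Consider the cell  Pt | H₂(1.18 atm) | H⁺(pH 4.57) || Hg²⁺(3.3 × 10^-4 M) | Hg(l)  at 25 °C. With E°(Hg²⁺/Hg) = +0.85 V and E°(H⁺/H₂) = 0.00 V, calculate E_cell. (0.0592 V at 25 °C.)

The Hg²⁺/Hg couple is the cathode, so E°_cell = 0.85 V; n = 2.
[H⁺] = 10^(−4.57) = 2.7 × 10^-5 M, and Q = [H⁺]^2 / ([Hg²⁺]·P(H₂)) = 1.86 × 10^-6.
E = E° − (0.0592/2) log Q = 0.85 − (0.0592/2)(-5.730) = 1.020 V.

1.02 V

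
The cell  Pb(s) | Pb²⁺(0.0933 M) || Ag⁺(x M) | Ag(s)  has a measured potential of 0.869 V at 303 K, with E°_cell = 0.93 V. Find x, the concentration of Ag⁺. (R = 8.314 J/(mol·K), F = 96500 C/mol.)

From the Nernst equation, ln Q = nF(E° − E)/RT = 2×96500×(0.93 − 0.869)/(8.314×303) = 4.673, so Q = 107.
With Q = [Pb²⁺]/[Ag⁺]^2 and the known concentrations, [Ag⁺]^2 in the denominator gives [Ag⁺] = 0.03 M.

0.03 M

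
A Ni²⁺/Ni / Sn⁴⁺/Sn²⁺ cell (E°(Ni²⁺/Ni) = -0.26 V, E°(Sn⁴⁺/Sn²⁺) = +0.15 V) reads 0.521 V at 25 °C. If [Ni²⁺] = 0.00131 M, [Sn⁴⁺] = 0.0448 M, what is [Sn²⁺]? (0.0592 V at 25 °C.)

From the Nernst equation, log Q = n(E° − E)/0.0592 = 2(0.41 − 0.521)/0.0592 = -3.750, so Q = 1.78 × 10^-4.
With Q = [Ni²⁺]·[Sn²⁺]/[Sn⁴⁺] and the known concentrations, [Sn²⁺] in the numerator gives [Sn²⁺] = 0.0061 M.

0.0061 M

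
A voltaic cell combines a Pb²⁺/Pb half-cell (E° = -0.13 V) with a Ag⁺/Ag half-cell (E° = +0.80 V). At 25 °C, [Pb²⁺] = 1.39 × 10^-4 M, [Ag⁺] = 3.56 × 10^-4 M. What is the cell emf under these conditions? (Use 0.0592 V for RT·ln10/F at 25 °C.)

The Ag⁺/Ag couple has the higher reduction potential and acts as the cathode, so E°_cell = +0.80 − (-0.13) = 0.93 V.
Balancing electrons gives n = 2; the reaction quotient is Q = [Pb²⁺]/[Ag⁺]^2 = 1100.
At 25 °C, E = E° − (0.0592/n) log Q = 0.93 − (0.0592/2)(3.040) = 0.930 − 0.090 = 0.840 V.

0.840 V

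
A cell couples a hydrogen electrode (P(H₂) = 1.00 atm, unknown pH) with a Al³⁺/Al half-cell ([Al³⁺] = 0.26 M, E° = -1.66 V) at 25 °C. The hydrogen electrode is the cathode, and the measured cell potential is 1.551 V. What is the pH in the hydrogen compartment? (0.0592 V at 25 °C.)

pH = 2.04

E°_cell = 1.66 V and n = 6.
log Q = n(E° − E)/0.0592 = 6×(1.66 − 1.551)/0.0592 = 11.047.
With Q = [Al³⁺]^2·P(H₂)^3 / [H⁺]^6, solving for [H⁺] gives log[H⁺] = -2.036, so pH = 2.04.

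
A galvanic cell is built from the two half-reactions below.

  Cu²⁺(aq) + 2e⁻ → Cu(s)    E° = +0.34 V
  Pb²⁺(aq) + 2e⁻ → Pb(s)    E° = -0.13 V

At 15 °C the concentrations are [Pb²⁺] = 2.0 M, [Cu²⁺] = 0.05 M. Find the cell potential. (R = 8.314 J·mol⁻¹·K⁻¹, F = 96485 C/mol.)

The Cu²⁺/Cu couple has the higher reduction potential and acts as the cathode, so E°_cell = +0.34 − (-0.13) = 0.47 V.
Balancing electrons gives n = 2; the reaction quotient is Q = [Pb²⁺]/[Cu²⁺] = 40.0.
E = E° − (RT/nF) ln Q = 0.47 − (8.314×288)/(2×96485) × (3.689) = 0.470 − 0.046 = 0.424 V.

0.424 V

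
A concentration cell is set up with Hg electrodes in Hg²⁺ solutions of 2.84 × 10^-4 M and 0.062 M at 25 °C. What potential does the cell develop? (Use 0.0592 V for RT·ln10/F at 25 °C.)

0.069 V

Both half-cells are Hg²⁺/Hg, so E°_cell = 0. The concentrated side is the cathode; the cell reaction moves Hg²⁺ from high to low concentration with n = 2.
Q = [Hg²⁺]_dilute/[Hg²⁺]_conc = 2.84 × 10^-4/0.062 = 0.00458.
E = 0 − (0.0592/2) log Q = −(0.0592/2)(-2.339) = 0.0692 V.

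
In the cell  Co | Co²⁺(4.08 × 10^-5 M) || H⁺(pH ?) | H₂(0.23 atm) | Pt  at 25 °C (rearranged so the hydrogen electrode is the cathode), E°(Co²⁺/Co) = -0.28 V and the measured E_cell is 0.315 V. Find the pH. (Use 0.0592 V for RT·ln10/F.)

pH = 1.92

E°_cell = 0.28 V and n = 2.
log Q = n(E° − E)/0.0592 = 2×(0.28 − 0.315)/0.0592 = -1.182.
With Q = [Co²⁺]·P(H₂) / [H⁺]^2, solving for [H⁺] gives log[H⁺] = -1.923, so pH = 1.92.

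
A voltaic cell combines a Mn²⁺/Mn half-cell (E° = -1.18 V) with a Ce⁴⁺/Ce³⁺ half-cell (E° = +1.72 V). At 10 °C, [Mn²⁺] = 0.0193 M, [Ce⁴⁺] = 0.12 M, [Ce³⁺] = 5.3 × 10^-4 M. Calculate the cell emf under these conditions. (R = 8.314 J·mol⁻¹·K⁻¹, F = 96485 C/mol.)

3.08 V

The Ce⁴⁺/Ce³⁺ couple has the higher reduction potential and acts as the cathode, so E°_cell = +1.72 − (-1.18) = 2.90 V.
Balancing electrons gives n = 2; the reaction quotient is Q = [Mn²⁺]·[Ce³⁺]^2/[Ce⁴⁺]^2 = 3.76 × 10^-7.
E = E° − (RT/nF) ln Q = 2.90 − (8.314×283)/(2×96485) × (-14.792) = 2.900 + 0.180 = 3.080 V.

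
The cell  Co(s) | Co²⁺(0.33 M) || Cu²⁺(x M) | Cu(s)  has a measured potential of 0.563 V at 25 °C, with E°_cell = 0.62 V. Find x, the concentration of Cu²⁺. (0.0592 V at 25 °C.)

0.0039 M

From the Nernst equation, log Q = n(E° − E)/0.0592 = 2(0.62 − 0.563)/0.0592 = 1.926, so Q = 84.3.
With Q = [Co²⁺]/[Cu²⁺] and the known concentrations, [Cu²⁺] in the denominator gives [Cu²⁺] = 0.0039 M.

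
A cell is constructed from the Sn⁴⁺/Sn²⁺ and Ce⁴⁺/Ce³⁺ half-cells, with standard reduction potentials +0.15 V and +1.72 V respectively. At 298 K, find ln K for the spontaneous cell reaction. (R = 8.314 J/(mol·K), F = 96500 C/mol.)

E°_cell = +1.72 − (+0.15) = 1.57 V, with n = 2 electrons transferred.
At equilibrium E = 0, so the Nernst equation gives ln K = nFE°/RT = (2)(96500)(1.57)/((8.314)(298)) = 122.30.

ln K = 122.3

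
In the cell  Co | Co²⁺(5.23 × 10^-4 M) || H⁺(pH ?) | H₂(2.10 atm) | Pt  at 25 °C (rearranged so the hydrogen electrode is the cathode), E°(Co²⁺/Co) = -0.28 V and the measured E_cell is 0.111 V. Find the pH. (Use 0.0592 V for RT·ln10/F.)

pH = 4.33

E°_cell = 0.28 V and n = 2.
log Q = n(E° − E)/0.0592 = 2×(0.28 − 0.111)/0.0592 = 5.709.
With Q = [Co²⁺]·P(H₂) / [H⁺]^2, solving for [H⁺] gives log[H⁺] = -4.334, so pH = 4.33.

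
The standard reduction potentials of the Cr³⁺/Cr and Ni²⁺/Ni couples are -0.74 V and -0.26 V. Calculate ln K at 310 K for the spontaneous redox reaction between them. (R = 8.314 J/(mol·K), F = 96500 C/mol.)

E°_cell = -0.26 − (-0.74) = 0.48 V, with n = 6 electrons transferred.
At equilibrium E = 0, so the Nernst equation gives ln K = nFE°/RT = (6)(96500)(0.48)/((8.314)(310)) = 107.83.

ln K = 107.8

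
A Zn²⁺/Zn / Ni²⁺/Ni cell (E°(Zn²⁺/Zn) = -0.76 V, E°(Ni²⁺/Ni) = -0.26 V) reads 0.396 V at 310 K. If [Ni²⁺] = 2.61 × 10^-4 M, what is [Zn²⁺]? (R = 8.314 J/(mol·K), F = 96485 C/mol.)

0.63 M

From the Nernst equation, ln Q = nF(E° − E)/RT = 2×96485×(0.50 − 0.396)/(8.314×310) = 7.787, so Q = 2410.
With Q = [Zn²⁺]/[Ni²⁺] and the known concentrations, [Zn²⁺] in the numerator gives [Zn²⁺] = 0.63 M.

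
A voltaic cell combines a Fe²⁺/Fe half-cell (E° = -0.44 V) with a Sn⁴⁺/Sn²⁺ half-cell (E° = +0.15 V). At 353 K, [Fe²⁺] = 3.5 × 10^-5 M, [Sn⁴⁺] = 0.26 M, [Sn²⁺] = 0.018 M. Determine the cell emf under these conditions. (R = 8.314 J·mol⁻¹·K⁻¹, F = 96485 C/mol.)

0.787 V

The Sn⁴⁺/Sn²⁺ couple has the higher reduction potential and acts as the cathode, so E°_cell = +0.15 − (-0.44) = 0.59 V.
Balancing electrons gives n = 2; the reaction quotient is Q = [Fe²⁺]·[Sn²⁺]/[Sn⁴⁺] = 2.42 × 10^-6.
E = E° − (RT/nF) ln Q = 0.59 − (8.314×353)/(2×96485) × (-12.930) = 0.590 + 0.197 = 0.787 V.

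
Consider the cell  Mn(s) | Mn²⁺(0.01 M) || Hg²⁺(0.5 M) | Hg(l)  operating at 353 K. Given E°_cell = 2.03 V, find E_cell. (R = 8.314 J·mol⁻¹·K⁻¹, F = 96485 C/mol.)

2.09 V

Balancing electrons gives n = 2; the reaction quotient is Q = [Mn²⁺]/[Hg²⁺] = 0.0200.
E = E° − (RT/nF) ln Q = 2.03 − (8.314×353)/(2×96485) × (-3.912) = 2.030 + 0.059 = 2.089 V.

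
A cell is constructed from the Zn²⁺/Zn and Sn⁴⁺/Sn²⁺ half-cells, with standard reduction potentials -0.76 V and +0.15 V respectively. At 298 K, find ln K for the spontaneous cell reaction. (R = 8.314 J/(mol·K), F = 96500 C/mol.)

E°_cell = +0.15 − (-0.76) = 0.91 V, with n = 2 electrons transferred.
At equilibrium E = 0, so the Nernst equation gives ln K = nFE°/RT = (2)(96500)(0.91)/((8.314)(298)) = 70.89.

ln K = 70.9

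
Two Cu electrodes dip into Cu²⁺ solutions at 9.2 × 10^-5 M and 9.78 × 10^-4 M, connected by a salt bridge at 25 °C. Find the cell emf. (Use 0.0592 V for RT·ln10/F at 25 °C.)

0.030 V

Both half-cells are Cu²⁺/Cu, so E°_cell = 0. The concentrated side is the cathode; the cell reaction moves Cu²⁺ from high to low concentration with n = 2.
Q = [Cu²⁺]_dilute/[Cu²⁺]_conc = 9.2 × 10^-5/9.78 × 10^-4 = 0.0941.
E = 0 − (0.0592/2) log Q = −(0.0592/2)(-1.027) = 0.0304 V.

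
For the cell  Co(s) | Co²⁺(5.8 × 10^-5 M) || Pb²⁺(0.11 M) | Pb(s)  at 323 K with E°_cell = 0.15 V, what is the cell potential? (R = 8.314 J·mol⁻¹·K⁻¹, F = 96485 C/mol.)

Balancing electrons gives n = 2; the reaction quotient is Q = [Co²⁺]/[Pb²⁺] = 5.27 × 10^-4.
E = E° − (RT/nF) ln Q = 0.15 − (8.314×323)/(2×96485) × (-7.548) = 0.150 + 0.105 = 0.255 V.

0.255 V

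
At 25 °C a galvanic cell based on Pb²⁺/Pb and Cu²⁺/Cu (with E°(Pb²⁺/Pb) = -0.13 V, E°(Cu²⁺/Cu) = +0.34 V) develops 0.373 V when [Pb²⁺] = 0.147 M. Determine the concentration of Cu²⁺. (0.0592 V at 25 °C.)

7.8 × 10^-5 M

From the Nernst equation, log Q = n(E° − E)/0.0592 = 2(0.47 − 0.373)/0.0592 = 3.277, so Q = 1890.
With Q = [Pb²⁺]/[Cu²⁺] and the known concentrations, [Cu²⁺] in the denominator gives [Cu²⁺] = 7.8 × 10^-5 M.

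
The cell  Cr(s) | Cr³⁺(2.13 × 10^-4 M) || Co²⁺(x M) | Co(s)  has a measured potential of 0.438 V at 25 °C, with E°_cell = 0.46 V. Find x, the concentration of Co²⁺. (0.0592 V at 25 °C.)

6.4 × 10^-4 M

From the Nernst equation, log Q = n(E° − E)/0.0592 = 6(0.46 − 0.438)/0.0592 = 2.230, so Q = 170.
With Q = [Cr³⁺]^2/[Co²⁺]^3 and the known concentrations, [Co²⁺]^3 in the denominator gives [Co²⁺] = 6.4 × 10^-4 M.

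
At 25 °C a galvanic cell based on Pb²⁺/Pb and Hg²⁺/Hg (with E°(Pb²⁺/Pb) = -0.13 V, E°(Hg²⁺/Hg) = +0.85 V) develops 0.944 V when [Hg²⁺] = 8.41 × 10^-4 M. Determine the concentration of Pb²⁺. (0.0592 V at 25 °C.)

From the Nernst equation, log Q = n(E° − E)/0.0592 = 2(0.98 − 0.944)/0.0592 = 1.216, so Q = 16.5.
With Q = [Pb²⁺]/[Hg²⁺] and the known concentrations, [Pb²⁺] in the numerator gives [Pb²⁺] = 0.014 M.

0.014 M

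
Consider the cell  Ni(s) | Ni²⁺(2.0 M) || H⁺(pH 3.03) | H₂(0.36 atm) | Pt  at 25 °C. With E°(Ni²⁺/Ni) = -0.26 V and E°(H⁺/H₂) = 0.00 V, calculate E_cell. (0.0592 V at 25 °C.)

The hydrogen couple is the cathode, so E°_cell = 0.26 V; n = 2.
[H⁺] = 10^(−3.03) = 9.3 × 10^-4 M, and Q = [Ni²⁺]·P(H₂) / [H⁺]^2 = 8.27 × 10^5.
E = E° − (0.0592/2) log Q = 0.26 − (0.0592/2)(5.917) = 0.085 V.

0.085 V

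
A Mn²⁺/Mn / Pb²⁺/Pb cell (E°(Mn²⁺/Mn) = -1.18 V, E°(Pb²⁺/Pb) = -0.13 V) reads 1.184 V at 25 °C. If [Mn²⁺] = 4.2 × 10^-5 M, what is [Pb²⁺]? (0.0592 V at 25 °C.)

1.4 M

From the Nernst equation, log Q = n(E° − E)/0.0592 = 2(1.05 − 1.184)/0.0592 = -4.527, so Q = 2.97 × 10^-5.
With Q = [Mn²⁺]/[Pb²⁺] and the known concentrations, [Pb²⁺] in the denominator gives [Pb²⁺] = 1.4 M.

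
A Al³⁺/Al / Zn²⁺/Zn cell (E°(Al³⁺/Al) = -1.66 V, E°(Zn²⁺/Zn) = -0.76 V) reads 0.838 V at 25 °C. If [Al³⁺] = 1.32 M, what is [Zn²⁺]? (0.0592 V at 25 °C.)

From the Nernst equation, log Q = n(E° − E)/0.0592 = 6(0.90 − 0.838)/0.0592 = 6.284, so Q = 1.92 × 10^6.
With Q = [Al³⁺]^2/[Zn²⁺]^3 and the known concentrations, [Zn²⁺]^3 in the denominator gives [Zn²⁺] = 0.0097 M.

0.0097 M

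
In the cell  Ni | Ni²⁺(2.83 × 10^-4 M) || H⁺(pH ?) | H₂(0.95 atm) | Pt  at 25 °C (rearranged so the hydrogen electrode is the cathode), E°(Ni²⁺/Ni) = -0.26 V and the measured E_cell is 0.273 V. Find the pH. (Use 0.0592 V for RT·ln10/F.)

pH = 1.57

E°_cell = 0.26 V and n = 2.
log Q = n(E° − E)/0.0592 = 2×(0.26 − 0.273)/0.0592 = -0.439.
With Q = [Ni²⁺]·P(H₂) / [H⁺]^2, solving for [H⁺] gives log[H⁺] = -1.566, so pH = 1.57.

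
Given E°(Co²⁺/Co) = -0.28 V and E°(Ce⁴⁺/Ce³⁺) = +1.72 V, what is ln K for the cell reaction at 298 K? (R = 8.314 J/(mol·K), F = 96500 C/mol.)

E°_cell = +1.72 − (-0.28) = 2.00 V, with n = 2 electrons transferred.
At equilibrium E = 0, so the Nernst equation gives ln K = nFE°/RT = (2)(96500)(2.00)/((8.314)(298)) = 155.80.

ln K = 155.8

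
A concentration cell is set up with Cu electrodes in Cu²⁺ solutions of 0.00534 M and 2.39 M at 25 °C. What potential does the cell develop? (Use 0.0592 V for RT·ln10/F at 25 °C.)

Both half-cells are Cu²⁺/Cu, so E°_cell = 0. The concentrated side is the cathode; the cell reaction moves Cu²⁺ from high to low concentration with n = 2.
Q = [Cu²⁺]_dilute/[Cu²⁺]_conc = 0.00534/2.39 = 0.00223.
E = 0 − (0.0592/2) log Q = −(0.0592/2)(-2.651) = 0.0785 V.

0.078 V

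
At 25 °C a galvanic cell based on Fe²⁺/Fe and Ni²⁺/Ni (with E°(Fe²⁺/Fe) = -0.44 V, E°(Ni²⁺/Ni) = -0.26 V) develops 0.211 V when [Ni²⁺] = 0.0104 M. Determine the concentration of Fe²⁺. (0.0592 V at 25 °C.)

From the Nernst equation, log Q = n(E° − E)/0.0592 = 2(0.18 − 0.211)/0.0592 = -1.047, so Q = 0.0897.
With Q = [Fe²⁺]/[Ni²⁺] and the known concentrations, [Fe²⁺] in the numerator gives [Fe²⁺] = 9.3 × 10^-4 M.

9.3 × 10^-4 M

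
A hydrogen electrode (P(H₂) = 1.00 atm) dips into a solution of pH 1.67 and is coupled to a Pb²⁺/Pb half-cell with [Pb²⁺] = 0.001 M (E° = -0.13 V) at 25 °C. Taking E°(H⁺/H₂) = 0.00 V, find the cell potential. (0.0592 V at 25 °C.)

0.12 V

The hydrogen couple is the cathode, so E°_cell = 0.13 V; n = 2.
[H⁺] = 10^(−1.67) = 0.021 M, and Q = [Pb²⁺]·P(H₂) / [H⁺]^2 = 2.19.
E = E° − (0.0592/2) log Q = 0.13 − (0.0592/2)(0.340) = 0.120 V.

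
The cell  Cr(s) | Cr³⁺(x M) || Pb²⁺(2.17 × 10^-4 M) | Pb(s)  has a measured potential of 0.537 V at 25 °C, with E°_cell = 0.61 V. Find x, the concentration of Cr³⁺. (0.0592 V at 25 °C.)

0.016 M

From the Nernst equation, log Q = n(E° − E)/0.0592 = 6(0.61 − 0.537)/0.0592 = 7.399, so Q = 2.5 × 10^7.
With Q = [Cr³⁺]^2/[Pb²⁺]^3 and the known concentrations, [Cr³⁺]^2 in the numerator gives [Cr³⁺] = 0.016 M.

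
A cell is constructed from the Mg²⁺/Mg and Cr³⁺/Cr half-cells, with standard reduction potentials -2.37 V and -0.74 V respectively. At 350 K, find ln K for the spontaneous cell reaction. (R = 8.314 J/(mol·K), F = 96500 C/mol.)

E°_cell = -0.74 − (-2.37) = 1.63 V, with n = 6 electrons transferred.
At equilibrium E = 0, so the Nernst equation gives ln K = nFE°/RT = (6)(96500)(1.63)/((8.314)(350)) = 324.33.

ln K = 324.3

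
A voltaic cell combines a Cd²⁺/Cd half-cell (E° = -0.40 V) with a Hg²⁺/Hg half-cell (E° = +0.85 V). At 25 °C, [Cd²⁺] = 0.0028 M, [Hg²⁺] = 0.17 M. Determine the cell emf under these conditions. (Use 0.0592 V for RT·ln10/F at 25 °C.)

The Hg²⁺/Hg couple has the higher reduction potential and acts as the cathode, so E°_cell = +0.85 − (-0.40) = 1.25 V.
Balancing electrons gives n = 2; the reaction quotient is Q = [Cd²⁺]/[Hg²⁺] = 0.0165.
At 25 °C, E = E° − (0.0592/n) log Q = 1.25 − (0.0592/2)(-1.783) = 1.250 + 0.053 = 1.303 V.

1.30 V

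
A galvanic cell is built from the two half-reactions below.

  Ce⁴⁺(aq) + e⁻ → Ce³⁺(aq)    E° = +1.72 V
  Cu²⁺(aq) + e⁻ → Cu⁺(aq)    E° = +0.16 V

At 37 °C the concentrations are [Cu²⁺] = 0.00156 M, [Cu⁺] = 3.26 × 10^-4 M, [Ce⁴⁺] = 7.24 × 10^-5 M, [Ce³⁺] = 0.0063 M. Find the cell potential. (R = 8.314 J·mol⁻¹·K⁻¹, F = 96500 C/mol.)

1.40 V

The Ce⁴⁺/Ce³⁺ couple has the higher reduction potential and acts as the cathode, so E°_cell = +1.72 − (+0.16) = 1.56 V.
Balancing electrons gives n = 1; the reaction quotient is Q = [Cu²⁺]·[Ce³⁺]/([Cu⁺]·[Ce⁴⁺]) = 416.
E = E° − (RT/nF) ln Q = 1.56 − (8.314×310)/(1×96500) × (6.032) = 1.560 − 0.161 = 1.399 V.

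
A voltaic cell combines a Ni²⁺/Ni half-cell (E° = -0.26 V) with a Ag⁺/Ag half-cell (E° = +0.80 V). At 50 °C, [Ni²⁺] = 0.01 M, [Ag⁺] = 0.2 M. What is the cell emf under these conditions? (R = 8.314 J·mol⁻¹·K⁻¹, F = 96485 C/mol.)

The Ag⁺/Ag couple has the higher reduction potential and acts as the cathode, so E°_cell = +0.80 − (-0.26) = 1.06 V.
Balancing electrons gives n = 2; the reaction quotient is Q = [Ni²⁺]/[Ag⁺]^2 = 0.250.
E = E° − (RT/nF) ln Q = 1.06 − (8.314×323)/(2×96485) × (-1.386) = 1.060 + 0.019 = 1.079 V.

1.08 V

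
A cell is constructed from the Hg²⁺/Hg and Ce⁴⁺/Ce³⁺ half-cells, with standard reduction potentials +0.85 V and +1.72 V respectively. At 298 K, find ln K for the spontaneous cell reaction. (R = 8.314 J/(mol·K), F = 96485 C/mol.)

E°_cell = +1.72 − (+0.85) = 0.87 V, with n = 2 electrons transferred.
At equilibrium E = 0, so the Nernst equation gives ln K = nFE°/RT = (2)(96485)(0.87)/((8.314)(298)) = 67.76.

ln K = 67.8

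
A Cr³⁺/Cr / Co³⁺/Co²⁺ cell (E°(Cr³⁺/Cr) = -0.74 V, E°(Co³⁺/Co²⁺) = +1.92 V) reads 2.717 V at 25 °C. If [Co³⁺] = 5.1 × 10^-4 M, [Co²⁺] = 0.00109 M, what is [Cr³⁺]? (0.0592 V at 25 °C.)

From the Nernst equation, log Q = n(E° − E)/0.0592 = 3(2.66 − 2.717)/0.0592 = -2.889, so Q = 0.00129.
With Q = [Cr³⁺]·[Co²⁺]^3/[Co³⁺]^3 and the known concentrations, [Cr³⁺] in the numerator gives [Cr³⁺] = 1.3 × 10^-4 M.

1.3 × 10^-4 M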